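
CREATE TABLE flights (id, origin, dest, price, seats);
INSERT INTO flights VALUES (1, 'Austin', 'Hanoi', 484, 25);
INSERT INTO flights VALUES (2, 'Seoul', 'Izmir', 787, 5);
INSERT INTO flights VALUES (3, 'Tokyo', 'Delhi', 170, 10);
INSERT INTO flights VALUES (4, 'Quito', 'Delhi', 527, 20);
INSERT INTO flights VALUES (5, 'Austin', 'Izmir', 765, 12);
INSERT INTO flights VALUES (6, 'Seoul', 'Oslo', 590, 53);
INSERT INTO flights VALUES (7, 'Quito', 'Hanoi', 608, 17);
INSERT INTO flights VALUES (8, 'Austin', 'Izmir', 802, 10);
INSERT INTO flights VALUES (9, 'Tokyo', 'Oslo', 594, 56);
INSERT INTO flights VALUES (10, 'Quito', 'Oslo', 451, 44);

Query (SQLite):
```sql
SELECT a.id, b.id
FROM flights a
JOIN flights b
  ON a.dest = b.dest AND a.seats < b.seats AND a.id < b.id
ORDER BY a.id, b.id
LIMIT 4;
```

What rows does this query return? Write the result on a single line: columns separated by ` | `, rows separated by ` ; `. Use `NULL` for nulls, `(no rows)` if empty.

Pairs (a,b) with same dest, a.seats < b.seats, a.id < b.id.
dest groups: Delhi:{3,4} Hanoi:{1,7} Izmir:{2,5,8} Oslo:{6,9,10}
Ordered by (a.id, b.id); first 4.

2 | 5 ; 2 | 8 ; 3 | 4 ; 6 | 9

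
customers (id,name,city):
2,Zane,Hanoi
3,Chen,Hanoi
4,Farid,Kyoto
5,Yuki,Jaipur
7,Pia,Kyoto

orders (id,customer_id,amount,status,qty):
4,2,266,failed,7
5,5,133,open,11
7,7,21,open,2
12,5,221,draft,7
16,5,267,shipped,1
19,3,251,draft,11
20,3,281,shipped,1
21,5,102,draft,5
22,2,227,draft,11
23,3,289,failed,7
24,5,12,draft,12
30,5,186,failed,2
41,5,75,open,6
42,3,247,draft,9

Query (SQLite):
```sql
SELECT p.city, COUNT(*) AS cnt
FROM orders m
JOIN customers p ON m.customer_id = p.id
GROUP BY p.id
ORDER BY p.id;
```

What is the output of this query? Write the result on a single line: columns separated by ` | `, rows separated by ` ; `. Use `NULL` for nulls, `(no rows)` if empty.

Hanoi | 2 ; Hanoi | 4 ; Jaipur | 7 ; Kyoto | 1

Join each orders row to its customers via customer_id.
Group joined rows by customers.id; compute COUNT(*) per group.
  2: ids {4, 22} → COUNT(*)=2
  3: ids {19, 20, 23, 42} → COUNT(*)=4
  5: ids {5, 12, 16, 21, 24, 30, 41} → COUNT(*)=7
  7: ids {7} → COUNT(*)=1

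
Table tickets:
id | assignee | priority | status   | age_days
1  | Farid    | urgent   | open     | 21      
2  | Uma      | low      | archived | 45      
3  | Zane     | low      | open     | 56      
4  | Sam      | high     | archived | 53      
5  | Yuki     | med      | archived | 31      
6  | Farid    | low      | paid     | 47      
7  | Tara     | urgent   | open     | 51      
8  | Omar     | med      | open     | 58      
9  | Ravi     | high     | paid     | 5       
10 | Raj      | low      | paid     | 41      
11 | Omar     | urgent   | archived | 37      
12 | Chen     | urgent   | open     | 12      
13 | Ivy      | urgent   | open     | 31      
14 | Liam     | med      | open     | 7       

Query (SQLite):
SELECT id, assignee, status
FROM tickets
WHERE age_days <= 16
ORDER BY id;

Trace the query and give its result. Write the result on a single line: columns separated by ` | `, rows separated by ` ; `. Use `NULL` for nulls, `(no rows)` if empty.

9 | Ravi | paid ; 12 | Chen | open ; 14 | Liam | open

age_days <= 16: ids {9, 12, 14}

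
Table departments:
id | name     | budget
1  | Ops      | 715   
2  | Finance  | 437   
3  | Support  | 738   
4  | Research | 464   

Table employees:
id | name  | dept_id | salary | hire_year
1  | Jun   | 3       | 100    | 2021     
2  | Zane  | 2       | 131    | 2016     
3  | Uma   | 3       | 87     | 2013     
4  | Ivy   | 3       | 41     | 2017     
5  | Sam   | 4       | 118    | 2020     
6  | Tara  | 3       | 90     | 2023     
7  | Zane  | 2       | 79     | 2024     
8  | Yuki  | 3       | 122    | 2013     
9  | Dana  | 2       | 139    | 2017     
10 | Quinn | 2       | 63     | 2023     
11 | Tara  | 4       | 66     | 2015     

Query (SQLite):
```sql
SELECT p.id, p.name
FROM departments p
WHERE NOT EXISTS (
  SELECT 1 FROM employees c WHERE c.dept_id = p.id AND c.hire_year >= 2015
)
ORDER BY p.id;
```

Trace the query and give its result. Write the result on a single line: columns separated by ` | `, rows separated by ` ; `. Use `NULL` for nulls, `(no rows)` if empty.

1 | Ops

For each departments row, check whether any employees with matching dept_id has hire_year >= 2015.
Keep rows where that is false.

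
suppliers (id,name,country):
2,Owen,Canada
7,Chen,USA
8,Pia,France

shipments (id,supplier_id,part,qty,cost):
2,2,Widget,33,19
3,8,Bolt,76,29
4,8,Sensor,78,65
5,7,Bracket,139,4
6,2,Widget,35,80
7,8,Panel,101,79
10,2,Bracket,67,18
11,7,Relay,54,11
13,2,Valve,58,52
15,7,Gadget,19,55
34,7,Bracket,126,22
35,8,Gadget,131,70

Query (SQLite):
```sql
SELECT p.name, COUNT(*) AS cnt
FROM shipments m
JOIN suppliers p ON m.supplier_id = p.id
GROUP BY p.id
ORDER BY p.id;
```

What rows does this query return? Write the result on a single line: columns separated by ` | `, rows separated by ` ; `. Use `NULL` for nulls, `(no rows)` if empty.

Join each shipments row to its suppliers via supplier_id.
Group joined rows by suppliers.id; compute COUNT(*) per group.
  2: ids {2, 6, 10, 13} → COUNT(*)=4
  7: ids {5, 11, 15, 34} → COUNT(*)=4
  8: ids {3, 4, 7, 35} → COUNT(*)=4

Owen | 4 ; Chen | 4 ; Pia | 4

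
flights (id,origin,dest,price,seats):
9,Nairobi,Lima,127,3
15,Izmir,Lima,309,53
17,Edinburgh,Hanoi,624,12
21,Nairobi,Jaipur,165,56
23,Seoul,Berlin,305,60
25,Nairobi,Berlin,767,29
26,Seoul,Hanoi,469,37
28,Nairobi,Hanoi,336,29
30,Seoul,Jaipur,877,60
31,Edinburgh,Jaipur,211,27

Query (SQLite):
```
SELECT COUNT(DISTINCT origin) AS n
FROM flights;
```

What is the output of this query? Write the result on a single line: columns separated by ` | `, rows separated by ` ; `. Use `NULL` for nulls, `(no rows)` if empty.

Count distinct non-NULL origin values.

4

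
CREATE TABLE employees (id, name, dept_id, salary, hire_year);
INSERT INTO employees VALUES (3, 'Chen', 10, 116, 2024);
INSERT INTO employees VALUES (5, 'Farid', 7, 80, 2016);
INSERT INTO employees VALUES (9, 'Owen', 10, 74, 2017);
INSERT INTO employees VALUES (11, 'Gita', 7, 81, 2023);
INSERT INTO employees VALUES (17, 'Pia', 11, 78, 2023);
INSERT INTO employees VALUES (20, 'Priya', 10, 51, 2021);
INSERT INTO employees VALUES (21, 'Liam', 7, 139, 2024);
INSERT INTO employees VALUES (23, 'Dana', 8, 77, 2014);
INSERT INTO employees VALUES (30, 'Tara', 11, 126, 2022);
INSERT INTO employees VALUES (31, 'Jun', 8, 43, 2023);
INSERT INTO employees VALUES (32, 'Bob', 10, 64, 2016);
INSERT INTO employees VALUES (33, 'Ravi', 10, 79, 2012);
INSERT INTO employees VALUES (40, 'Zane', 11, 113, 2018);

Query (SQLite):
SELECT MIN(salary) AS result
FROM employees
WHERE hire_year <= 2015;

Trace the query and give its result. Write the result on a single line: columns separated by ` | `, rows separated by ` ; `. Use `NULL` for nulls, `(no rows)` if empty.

Rows where hire_year <= 2015 → salary values: [77, 79].
MIN of non-NULL values = 77.

77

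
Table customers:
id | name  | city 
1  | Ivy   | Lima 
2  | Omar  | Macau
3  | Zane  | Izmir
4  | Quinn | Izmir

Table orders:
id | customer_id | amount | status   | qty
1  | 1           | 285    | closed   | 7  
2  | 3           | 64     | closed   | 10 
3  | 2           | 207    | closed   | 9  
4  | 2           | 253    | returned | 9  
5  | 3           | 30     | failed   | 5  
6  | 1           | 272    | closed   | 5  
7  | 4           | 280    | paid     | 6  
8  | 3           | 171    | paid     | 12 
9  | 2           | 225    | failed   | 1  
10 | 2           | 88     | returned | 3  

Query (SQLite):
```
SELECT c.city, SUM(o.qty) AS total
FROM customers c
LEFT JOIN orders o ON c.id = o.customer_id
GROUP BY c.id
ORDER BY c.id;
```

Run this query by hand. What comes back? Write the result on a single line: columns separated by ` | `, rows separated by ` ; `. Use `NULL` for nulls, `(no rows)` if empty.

Lima | 12 ; Macau | 22 ; Izmir | 27 ; Izmir | 6

LEFT JOIN keeps every customers row; unmatched ones get NULL for orders columns.
Group by customers.id and compute SUM(o.qty). SUM over an all-NULL group is NULL.
  1: ids {1, 6} → SUM(o.qty)=12
  2: ids {3, 4, 9, 10} → SUM(o.qty)=22
  3: ids {2, 5, 8} → SUM(o.qty)=27
  4: ids {7} → SUM(o.qty)=6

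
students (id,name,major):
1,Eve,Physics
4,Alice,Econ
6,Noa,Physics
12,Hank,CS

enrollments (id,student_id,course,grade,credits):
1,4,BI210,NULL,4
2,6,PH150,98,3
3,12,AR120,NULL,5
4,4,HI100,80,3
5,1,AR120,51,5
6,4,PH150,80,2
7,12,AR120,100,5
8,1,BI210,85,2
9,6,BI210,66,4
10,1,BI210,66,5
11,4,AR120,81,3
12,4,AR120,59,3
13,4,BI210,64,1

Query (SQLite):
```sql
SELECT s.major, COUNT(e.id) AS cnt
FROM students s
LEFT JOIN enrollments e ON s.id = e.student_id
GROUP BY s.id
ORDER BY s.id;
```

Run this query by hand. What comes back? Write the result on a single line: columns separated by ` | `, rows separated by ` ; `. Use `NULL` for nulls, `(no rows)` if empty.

LEFT JOIN keeps every students row; unmatched ones get NULL for enrollments columns.
Group by students.id and compute COUNT(e.id). COUNT(col) of an all-NULL group is 0.
  1: ids {5, 8, 10} → COUNT(e.id)=3
  4: ids {1, 4, 6, 11, 12, 13} → COUNT(e.id)=6
  6: ids {2, 9} → COUNT(e.id)=2
  12: ids {3, 7} → COUNT(e.id)=2

Physics | 3 ; Econ | 6 ; Physics | 2 ; CS | 2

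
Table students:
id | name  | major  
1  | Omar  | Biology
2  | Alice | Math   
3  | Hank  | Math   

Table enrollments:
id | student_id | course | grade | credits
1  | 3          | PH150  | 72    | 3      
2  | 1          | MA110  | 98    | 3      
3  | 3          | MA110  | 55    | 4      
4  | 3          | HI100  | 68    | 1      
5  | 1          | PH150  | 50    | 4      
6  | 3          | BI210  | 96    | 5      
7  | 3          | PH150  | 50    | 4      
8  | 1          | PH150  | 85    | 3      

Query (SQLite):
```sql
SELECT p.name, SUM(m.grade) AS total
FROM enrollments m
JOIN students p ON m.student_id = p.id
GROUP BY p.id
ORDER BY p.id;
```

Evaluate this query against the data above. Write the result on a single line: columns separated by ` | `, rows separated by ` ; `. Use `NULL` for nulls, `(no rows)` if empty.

Omar | 233 ; Hank | 341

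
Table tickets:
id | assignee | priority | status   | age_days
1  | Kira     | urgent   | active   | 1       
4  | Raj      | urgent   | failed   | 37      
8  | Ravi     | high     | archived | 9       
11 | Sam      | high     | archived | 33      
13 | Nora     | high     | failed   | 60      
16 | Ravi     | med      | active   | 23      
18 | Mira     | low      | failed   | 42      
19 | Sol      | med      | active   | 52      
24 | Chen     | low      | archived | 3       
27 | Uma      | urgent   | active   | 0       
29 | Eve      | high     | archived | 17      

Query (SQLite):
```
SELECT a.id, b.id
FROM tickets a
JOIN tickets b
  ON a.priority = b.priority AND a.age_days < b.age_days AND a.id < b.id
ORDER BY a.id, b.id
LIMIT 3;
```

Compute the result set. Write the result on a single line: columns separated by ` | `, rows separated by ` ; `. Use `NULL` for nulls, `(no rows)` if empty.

1 | 4 ; 8 | 11 ; 8 | 13

Pairs (a,b) with same priority, a.age_days < b.age_days, a.id < b.id.
priority groups: high:{8,11,13,29} low:{18,24} med:{16,19} urgent:{1,4,27}
Ordered by (a.id, b.id); first 3.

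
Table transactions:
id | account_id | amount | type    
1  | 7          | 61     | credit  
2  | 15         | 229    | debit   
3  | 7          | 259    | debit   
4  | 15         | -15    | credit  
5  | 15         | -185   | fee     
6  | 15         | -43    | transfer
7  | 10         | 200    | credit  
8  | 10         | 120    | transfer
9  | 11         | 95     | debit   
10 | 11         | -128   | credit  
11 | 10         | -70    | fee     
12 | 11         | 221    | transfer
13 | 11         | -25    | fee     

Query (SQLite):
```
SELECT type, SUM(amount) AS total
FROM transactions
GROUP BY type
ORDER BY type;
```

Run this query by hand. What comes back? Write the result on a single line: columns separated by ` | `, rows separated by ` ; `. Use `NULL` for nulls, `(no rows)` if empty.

credit | 118 ; debit | 583 ; fee | -280 ; transfer | 298

Partition transactions by type; compute SUM(amount) within each group.
  credit: ids {1, 4, 7, 10} → SUM(amount)=118
  debit: ids {2, 3, 9} → SUM(amount)=583
  fee: ids {5, 11, 13} → SUM(amount)=-280
  transfer: ids {6, 8, 12} → SUM(amount)=298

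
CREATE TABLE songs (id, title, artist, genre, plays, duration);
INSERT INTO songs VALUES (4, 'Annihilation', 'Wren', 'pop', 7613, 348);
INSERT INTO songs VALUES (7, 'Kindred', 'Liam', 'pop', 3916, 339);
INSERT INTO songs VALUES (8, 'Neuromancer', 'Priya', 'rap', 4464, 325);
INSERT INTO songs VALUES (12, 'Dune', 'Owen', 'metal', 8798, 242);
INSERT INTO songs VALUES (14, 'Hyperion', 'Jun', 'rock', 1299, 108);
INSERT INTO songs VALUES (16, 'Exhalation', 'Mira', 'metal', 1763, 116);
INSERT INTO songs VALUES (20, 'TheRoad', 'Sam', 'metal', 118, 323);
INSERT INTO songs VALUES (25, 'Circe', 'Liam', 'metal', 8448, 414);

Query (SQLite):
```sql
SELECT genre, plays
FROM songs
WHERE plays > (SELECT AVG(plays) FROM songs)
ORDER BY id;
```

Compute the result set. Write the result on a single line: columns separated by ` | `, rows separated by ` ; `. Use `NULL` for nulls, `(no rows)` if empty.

Scalar subquery: AVG(plays) over all songs rows = 4552.375.
Keep rows where plays > that value.

pop | 7613 ; metal | 8798 ; metal | 8448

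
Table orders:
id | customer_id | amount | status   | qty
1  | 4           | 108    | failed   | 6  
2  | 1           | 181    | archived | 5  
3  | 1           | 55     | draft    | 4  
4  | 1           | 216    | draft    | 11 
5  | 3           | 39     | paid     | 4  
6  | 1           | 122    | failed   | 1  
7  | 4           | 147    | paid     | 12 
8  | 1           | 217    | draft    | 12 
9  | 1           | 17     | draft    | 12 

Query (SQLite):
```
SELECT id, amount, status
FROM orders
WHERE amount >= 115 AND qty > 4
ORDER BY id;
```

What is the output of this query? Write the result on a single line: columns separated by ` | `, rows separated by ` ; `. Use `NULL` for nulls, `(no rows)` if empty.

amount >= 115: ids {2, 4, 6, 7, 8}
qty > 4: ids {1, 2, 4, 7, 8, 9}
Combine with AND.

2 | 181 | archived ; 4 | 216 | draft ; 7 | 147 | paid ; 8 | 217 | draft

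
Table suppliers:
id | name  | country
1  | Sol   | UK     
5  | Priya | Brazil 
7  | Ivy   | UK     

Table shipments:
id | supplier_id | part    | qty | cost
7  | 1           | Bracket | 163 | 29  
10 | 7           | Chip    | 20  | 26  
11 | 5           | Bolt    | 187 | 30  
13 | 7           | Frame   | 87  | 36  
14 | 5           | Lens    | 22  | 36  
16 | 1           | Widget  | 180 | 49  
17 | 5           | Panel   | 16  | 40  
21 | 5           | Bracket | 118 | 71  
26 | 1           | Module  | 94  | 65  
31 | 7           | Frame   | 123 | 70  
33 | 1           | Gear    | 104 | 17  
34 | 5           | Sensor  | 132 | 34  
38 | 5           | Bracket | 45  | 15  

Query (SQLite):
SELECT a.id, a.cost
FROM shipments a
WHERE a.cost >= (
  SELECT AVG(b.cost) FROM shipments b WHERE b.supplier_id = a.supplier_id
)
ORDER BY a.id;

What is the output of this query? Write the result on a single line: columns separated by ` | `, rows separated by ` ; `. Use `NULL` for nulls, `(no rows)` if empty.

For each shipments row a, compute AVG(cost) over rows sharing a.supplier_id.
Keep row a if a.cost >= that per-group AVG.
  supplier_id=1: AVG(cost) = 40.0
  supplier_id=5: AVG(cost) = 37.666667
  supplier_id=7: AVG(cost) = 44.0

16 | 49 ; 17 | 40 ; 21 | 71 ; 26 | 65 ; 31 | 70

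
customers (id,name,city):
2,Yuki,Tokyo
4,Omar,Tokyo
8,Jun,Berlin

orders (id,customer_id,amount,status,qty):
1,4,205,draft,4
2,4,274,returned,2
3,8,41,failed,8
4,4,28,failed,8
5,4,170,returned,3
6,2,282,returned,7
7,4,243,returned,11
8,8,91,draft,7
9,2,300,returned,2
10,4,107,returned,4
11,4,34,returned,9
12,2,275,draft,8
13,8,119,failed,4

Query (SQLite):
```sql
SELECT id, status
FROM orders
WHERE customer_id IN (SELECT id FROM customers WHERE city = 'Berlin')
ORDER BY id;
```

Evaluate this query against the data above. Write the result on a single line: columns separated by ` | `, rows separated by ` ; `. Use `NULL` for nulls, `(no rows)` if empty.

3 | failed ; 8 | draft ; 13 | failed

Inner query: customers.id where city = 'Berlin'.
Outer: keep orders rows whose customer_id is in that set.
Inner query → {8}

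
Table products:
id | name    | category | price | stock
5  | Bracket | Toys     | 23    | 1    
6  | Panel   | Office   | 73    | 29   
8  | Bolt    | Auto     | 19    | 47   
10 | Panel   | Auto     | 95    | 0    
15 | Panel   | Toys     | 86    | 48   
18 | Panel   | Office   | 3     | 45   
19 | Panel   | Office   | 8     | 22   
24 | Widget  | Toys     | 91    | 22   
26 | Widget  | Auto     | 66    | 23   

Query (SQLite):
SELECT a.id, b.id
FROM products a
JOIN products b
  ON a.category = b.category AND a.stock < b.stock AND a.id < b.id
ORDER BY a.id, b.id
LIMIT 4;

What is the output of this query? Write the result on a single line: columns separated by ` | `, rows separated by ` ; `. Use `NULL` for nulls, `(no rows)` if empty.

5 | 15 ; 5 | 24 ; 6 | 18 ; 10 | 26

Pairs (a,b) with same category, a.stock < b.stock, a.id < b.id.
category groups: Auto:{8,10,26} Office:{6,18,19} Toys:{5,15,24}
Ordered by (a.id, b.id); first 4.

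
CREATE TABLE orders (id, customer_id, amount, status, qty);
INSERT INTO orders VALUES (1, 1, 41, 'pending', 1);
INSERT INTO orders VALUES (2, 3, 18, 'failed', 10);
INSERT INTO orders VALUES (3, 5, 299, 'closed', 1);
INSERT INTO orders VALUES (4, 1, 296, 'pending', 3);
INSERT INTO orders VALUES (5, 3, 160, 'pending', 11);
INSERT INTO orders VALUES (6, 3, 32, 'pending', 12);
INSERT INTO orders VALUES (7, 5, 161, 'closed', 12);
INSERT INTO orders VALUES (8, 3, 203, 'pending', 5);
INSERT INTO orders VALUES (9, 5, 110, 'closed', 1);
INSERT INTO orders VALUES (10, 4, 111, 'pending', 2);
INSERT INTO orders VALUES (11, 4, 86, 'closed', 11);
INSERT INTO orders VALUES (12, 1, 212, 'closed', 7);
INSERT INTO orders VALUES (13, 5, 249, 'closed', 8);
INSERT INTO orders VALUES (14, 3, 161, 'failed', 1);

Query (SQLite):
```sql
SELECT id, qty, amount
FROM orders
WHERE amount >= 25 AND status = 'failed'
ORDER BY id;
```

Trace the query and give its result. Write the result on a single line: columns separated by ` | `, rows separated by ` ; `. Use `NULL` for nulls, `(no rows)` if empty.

amount >= 25: ids {1, 3, 4, 5, 6, 7, 8, 9, 10, 11, 12, 13, 14}
status = 'failed': ids {2, 14}
Combine with AND.

14 | 1 | 161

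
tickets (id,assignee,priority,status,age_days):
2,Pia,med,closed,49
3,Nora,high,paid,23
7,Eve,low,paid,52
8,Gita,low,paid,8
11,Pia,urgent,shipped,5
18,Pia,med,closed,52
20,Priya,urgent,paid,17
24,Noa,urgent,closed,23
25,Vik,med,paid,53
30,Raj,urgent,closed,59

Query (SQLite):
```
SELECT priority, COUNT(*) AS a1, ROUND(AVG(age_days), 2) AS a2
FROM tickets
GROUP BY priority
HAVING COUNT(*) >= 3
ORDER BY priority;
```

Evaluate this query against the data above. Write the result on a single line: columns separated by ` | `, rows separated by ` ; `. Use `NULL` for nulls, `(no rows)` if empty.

Group tickets by priority.
Per group compute: COUNT(*), ROUND(AVG(age_days), 2).
HAVING: drop groups with fewer than 3 rows.
  high: ids {3} → COUNT(*)=1, ROUND(AVG(age_days), 2)=23
  low: ids {7, 8} → COUNT(*)=2, ROUND(AVG(age_days), 2)=30
  med: ids {2, 18, 25} → COUNT(*)=3, ROUND(AVG(age_days), 2)=51.33
  urgent: ids {11, 20, 24, 30} → COUNT(*)=4, ROUND(AVG(age_days), 2)=26

med | 3 | 51.33 ; urgent | 4 | 26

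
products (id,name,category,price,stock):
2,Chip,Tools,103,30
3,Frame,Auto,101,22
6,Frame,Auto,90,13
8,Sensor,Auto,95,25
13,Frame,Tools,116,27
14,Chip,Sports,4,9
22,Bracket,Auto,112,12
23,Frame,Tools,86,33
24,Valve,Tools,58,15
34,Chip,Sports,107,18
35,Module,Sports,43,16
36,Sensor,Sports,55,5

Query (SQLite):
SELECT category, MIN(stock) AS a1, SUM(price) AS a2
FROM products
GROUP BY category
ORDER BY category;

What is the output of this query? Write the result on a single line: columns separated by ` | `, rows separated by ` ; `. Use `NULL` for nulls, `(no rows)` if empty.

Auto | 12 | 398 ; Sports | 5 | 209 ; Tools | 15 | 363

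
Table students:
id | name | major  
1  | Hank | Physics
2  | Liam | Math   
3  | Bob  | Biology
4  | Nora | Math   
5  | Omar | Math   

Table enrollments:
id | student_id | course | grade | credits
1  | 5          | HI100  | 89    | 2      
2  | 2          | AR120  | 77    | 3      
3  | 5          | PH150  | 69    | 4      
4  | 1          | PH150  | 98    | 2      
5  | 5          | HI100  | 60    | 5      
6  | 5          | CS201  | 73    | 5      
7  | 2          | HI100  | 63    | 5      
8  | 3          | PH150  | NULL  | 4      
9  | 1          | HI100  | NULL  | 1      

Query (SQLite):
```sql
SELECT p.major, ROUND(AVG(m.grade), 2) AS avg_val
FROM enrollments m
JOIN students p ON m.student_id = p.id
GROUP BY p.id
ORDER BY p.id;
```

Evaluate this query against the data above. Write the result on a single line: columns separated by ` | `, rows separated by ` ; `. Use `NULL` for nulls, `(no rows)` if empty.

Join each enrollments row to its students via student_id.
Group joined rows by students.id; compute ROUND(AVG(m.grade), 2) per group.
  1: ids {4, 9} → ROUND(AVG(m.grade), 2)=98
  2: ids {2, 7} → ROUND(AVG(m.grade), 2)=70
  3: ids {8} → ROUND(AVG(m.grade), 2)=NULL
  5: ids {1, 3, 5, 6} → ROUND(AVG(m.grade), 2)=72.75

Physics | 98 ; Math | 70 ; Biology | NULL ; Math | 72.75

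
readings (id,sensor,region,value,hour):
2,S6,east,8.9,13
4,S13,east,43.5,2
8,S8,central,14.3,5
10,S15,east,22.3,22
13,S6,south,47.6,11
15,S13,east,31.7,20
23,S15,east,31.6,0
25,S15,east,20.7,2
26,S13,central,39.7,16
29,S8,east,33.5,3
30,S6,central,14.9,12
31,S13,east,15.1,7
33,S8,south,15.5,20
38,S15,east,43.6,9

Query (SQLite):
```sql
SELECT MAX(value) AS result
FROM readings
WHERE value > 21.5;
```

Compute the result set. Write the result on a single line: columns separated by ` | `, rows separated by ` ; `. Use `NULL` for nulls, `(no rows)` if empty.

47.6

Rows where value > 21.5 → value values: [43.5, 22.3, 47.6, 31.7, 31.6, 39.7, 33.5, 43.6].
MAX of non-NULL values = 47.6.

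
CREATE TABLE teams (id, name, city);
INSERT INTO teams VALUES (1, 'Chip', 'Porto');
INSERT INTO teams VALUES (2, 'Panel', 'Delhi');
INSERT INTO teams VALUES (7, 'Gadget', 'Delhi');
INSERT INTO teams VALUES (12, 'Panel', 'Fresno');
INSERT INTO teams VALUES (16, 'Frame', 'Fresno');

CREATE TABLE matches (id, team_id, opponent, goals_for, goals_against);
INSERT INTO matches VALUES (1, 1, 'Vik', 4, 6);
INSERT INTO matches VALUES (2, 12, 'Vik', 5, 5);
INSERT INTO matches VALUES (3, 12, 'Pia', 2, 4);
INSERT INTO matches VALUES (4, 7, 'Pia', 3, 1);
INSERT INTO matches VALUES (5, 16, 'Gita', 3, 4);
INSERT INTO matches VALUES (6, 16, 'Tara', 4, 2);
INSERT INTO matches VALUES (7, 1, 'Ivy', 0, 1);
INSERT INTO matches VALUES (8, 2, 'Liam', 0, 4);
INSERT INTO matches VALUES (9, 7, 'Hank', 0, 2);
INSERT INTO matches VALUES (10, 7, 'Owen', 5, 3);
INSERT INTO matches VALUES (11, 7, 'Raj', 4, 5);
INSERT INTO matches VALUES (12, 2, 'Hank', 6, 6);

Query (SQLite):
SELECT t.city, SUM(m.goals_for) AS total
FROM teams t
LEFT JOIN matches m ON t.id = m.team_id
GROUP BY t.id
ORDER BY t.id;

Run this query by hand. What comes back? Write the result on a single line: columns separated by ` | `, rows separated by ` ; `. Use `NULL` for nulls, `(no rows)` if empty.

Porto | 4 ; Delhi | 6 ; Delhi | 12 ; Fresno | 7 ; Fresno | 7

LEFT JOIN keeps every teams row; unmatched ones get NULL for matches columns.
Group by teams.id and compute SUM(m.goals_for). SUM over an all-NULL group is NULL.
  1: ids {1, 7} → SUM(m.goals_for)=4
  2: ids {8, 12} → SUM(m.goals_for)=6
  7: ids {4, 9, 10, 11} → SUM(m.goals_for)=12
  12: ids {2, 3} → SUM(m.goals_for)=7
  16: ids {5, 6} → SUM(m.goals_for)=7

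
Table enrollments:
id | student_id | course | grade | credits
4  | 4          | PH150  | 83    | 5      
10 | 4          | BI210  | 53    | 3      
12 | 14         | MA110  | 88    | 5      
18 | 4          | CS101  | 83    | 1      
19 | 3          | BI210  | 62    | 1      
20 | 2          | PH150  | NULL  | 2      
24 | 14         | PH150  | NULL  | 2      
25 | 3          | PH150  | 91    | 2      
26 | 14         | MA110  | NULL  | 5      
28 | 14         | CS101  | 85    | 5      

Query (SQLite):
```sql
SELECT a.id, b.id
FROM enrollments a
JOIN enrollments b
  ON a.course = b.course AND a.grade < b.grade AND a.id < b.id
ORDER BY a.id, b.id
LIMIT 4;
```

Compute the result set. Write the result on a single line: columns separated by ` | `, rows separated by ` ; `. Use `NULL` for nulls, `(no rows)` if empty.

4 | 25 ; 10 | 19 ; 18 | 28

Pairs (a,b) with same course, a.grade < b.grade, a.id < b.id.
course groups: BI210:{10,19} CS101:{18,28} MA110:{12,26} PH150:{4,20,24,25}
Ordered by (a.id, b.id); first 4.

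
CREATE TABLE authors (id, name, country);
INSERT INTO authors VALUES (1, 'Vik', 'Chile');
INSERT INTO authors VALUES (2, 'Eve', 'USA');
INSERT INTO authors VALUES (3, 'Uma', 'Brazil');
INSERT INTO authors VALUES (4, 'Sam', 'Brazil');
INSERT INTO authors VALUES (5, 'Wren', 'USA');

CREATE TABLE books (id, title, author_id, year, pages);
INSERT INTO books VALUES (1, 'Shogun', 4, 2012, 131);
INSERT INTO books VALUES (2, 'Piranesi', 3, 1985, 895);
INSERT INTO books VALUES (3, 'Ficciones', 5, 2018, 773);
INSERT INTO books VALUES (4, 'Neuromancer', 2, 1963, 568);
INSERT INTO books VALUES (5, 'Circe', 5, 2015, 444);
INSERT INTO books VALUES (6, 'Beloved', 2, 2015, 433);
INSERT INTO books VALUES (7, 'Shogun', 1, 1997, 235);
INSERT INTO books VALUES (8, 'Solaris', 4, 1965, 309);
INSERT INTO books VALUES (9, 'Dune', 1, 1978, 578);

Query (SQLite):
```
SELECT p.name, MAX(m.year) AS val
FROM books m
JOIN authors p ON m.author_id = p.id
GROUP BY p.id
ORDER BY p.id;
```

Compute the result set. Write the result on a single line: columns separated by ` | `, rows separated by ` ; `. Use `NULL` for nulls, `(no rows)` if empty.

Vik | 1997 ; Eve | 2015 ; Uma | 1985 ; Sam | 2012 ; Wren | 2018

Join each books row to its authors via author_id.
Group joined rows by authors.id; compute MAX(m.year) per group.
  1: ids {7, 9} → MAX(m.year)=1997
  2: ids {4, 6} → MAX(m.year)=2015
  3: ids {2} → MAX(m.year)=1985
  4: ids {1, 8} → MAX(m.year)=2012
  5: ids {3, 5} → MAX(m.year)=2018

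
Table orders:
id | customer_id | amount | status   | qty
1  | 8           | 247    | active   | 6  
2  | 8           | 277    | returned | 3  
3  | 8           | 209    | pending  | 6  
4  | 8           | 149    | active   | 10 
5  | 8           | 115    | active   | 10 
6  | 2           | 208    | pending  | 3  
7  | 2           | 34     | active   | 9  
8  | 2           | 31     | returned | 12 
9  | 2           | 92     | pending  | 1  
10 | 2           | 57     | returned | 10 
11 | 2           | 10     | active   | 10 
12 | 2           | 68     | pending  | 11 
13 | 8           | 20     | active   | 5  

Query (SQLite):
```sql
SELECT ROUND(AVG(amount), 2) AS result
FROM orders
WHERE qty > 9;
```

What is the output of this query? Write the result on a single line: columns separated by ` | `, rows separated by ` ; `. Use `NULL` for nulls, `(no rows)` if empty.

Rows where qty > 9 → amount values: [149, 115, 31, 57, 10, 68].
AVG = 430 / 6 (rounded to 2 dp).

71.67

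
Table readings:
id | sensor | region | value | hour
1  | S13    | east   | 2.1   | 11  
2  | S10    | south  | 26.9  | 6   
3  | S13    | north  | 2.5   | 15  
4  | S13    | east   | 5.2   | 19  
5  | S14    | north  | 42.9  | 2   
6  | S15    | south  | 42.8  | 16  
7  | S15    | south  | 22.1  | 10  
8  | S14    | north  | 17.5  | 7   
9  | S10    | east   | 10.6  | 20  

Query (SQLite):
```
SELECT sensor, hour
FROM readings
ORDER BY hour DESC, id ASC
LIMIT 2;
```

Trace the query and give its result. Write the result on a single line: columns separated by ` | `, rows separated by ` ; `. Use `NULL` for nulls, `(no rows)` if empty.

Sort by hour desc, tiebreak id asc: (20, id=9), (19, id=4), (16, id=6), (15, id=3), (11, id=1) …. Take first 2.

S10 | 20 ; S13 | 19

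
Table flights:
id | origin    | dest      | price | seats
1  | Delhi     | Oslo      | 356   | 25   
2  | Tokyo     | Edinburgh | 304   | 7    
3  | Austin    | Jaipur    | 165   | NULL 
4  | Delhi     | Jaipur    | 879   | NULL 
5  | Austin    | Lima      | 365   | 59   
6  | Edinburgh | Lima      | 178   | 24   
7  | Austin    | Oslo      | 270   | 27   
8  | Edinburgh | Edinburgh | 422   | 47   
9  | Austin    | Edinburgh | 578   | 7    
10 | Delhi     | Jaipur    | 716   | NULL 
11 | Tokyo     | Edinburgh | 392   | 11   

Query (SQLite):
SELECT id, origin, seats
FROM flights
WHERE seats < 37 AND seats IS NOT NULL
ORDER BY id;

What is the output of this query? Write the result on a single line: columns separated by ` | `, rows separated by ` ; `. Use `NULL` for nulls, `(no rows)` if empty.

1 | Delhi | 25 ; 2 | Tokyo | 7 ; 6 | Edinburgh | 24 ; 7 | Austin | 27 ; 9 | Austin | 7 ; 11 | Tokyo | 11

seats < 37: ids {1, 2, 6, 7, 9, 11}
seats IS NOT NULL: ids {1, 2, 5, 6, 7, 8, 9, 11}
Combine with AND.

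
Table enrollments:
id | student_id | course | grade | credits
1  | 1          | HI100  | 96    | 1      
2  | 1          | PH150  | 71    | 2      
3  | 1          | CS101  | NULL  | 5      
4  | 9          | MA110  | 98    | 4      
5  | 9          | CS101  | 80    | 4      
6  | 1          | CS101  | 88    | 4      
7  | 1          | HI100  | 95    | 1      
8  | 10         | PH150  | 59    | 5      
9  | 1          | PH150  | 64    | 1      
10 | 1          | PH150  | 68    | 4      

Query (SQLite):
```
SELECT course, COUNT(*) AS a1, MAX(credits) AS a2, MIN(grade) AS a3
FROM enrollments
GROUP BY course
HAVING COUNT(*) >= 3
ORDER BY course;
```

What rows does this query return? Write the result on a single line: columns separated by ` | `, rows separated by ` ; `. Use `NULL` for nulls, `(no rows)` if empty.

CS101 | 3 | 5 | 80 ; PH150 | 4 | 5 | 59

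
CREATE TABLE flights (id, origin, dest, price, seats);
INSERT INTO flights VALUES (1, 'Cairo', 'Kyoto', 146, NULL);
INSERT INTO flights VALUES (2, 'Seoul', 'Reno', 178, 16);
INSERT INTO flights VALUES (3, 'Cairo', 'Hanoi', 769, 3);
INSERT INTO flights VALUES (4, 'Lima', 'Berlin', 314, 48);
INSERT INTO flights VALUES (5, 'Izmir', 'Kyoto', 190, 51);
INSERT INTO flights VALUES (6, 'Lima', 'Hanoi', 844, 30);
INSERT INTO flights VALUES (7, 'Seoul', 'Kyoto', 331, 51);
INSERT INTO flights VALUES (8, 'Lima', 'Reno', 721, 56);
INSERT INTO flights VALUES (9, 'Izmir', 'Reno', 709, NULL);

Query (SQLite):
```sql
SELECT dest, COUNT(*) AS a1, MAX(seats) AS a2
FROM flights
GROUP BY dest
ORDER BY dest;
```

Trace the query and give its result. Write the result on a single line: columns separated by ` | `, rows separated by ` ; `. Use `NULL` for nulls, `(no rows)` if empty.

Berlin | 1 | 48 ; Hanoi | 2 | 30 ; Kyoto | 3 | 51 ; Reno | 3 | 56

Group flights by dest.
Per group compute: COUNT(*), MAX(seats).
  Berlin: ids {4} → COUNT(*)=1, MAX(seats)=48
  Hanoi: ids {3, 6} → COUNT(*)=2, MAX(seats)=30
  Kyoto: ids {1, 5, 7} → COUNT(*)=3, MAX(seats)=51
  Reno: ids {2, 8, 9} → COUNT(*)=3, MAX(seats)=56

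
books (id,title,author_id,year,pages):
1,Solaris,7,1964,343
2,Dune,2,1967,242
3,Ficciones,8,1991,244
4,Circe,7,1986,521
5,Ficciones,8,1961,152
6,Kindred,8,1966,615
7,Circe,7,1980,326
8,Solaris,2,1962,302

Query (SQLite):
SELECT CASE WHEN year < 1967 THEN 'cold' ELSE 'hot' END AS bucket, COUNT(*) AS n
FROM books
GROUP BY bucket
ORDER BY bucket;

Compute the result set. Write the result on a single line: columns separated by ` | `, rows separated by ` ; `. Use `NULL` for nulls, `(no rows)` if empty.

Bucket rows by year < 1967 → 'cold' else 'hot'; count each bucket.

cold | 4 ; hot | 4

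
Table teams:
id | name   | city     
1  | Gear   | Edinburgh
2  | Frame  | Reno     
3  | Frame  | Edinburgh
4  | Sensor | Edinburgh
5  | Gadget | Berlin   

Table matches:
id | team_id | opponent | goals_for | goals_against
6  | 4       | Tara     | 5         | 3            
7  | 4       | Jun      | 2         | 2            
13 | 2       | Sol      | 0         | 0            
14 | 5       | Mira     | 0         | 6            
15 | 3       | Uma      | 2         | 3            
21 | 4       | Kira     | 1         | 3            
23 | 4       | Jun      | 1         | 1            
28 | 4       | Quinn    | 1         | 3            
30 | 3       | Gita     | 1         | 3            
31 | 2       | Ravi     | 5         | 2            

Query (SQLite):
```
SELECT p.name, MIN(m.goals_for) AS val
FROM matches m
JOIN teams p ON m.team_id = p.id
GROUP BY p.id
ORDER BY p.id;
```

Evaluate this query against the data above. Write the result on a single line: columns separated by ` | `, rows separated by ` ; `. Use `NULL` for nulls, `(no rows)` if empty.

Join each matches row to its teams via team_id.
Group joined rows by teams.id; compute MIN(m.goals_for) per group.
  2: ids {13, 31} → MIN(m.goals_for)=0
  3: ids {15, 30} → MIN(m.goals_for)=1
  4: ids {6, 7, 21, 23, 28} → MIN(m.goals_for)=1
  5: ids {14} → MIN(m.goals_for)=0

Frame | 0 ; Frame | 1 ; Sensor | 1 ; Gadget | 0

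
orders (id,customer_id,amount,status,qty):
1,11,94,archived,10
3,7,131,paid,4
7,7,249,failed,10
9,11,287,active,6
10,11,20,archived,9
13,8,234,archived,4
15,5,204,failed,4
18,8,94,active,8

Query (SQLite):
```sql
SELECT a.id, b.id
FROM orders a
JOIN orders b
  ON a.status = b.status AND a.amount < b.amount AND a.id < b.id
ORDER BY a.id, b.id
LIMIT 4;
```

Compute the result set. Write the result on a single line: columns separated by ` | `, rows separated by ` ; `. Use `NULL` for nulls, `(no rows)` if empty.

Pairs (a,b) with same status, a.amount < b.amount, a.id < b.id.
status groups: active:{9,18} archived:{1,10,13} failed:{7,15} paid:{3}
Ordered by (a.id, b.id); first 4.

1 | 13 ; 10 | 13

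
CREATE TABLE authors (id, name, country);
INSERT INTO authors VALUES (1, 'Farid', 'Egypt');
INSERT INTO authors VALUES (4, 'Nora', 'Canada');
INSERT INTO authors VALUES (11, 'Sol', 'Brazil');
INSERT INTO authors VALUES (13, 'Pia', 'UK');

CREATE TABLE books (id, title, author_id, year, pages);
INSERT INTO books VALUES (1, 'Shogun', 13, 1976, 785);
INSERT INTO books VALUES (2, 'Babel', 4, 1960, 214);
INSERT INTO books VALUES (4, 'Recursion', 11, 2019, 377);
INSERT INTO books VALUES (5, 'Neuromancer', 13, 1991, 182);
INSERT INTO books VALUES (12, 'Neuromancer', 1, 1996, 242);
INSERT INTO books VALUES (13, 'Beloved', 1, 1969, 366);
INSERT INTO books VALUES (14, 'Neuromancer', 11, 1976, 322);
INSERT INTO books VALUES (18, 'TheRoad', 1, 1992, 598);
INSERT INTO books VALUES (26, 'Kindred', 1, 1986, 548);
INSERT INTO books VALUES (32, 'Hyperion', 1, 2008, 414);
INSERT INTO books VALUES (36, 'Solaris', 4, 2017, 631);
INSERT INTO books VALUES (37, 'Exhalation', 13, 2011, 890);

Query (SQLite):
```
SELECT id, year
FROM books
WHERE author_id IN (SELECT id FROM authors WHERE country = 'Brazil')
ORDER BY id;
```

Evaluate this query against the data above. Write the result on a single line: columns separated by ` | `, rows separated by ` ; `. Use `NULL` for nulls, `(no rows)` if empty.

Inner query: authors.id where country = 'Brazil'.
Outer: keep books rows whose author_id is in that set.
Inner query → {11}

4 | 2019 ; 14 | 1976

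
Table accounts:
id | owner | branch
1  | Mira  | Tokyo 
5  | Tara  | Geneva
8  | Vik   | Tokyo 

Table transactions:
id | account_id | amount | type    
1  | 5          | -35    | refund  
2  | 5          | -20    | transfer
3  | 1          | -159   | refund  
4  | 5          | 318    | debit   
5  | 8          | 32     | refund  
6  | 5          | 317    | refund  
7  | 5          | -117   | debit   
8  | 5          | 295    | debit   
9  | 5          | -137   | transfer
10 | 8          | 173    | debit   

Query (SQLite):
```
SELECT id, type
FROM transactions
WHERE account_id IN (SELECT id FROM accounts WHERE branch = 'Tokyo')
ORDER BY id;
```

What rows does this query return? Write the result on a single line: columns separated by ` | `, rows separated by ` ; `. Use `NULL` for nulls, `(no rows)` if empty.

Inner query: accounts.id where branch = 'Tokyo'.
Outer: keep transactions rows whose account_id is in that set.
Inner query → {1, 8}

3 | refund ; 5 | refund ; 10 | debit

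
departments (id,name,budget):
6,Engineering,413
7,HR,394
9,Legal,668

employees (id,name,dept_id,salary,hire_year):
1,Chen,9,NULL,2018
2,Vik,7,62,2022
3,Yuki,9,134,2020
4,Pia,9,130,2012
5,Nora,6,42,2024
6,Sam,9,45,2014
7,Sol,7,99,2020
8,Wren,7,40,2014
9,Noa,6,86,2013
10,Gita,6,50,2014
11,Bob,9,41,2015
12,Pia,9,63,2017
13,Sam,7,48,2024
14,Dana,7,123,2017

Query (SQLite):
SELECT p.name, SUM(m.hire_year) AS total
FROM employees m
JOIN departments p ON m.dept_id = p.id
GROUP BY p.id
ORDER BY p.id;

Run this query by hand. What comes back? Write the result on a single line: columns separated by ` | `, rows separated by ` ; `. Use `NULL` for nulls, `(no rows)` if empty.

Join each employees row to its departments via dept_id.
Group joined rows by departments.id; compute SUM(m.hire_year) per group.
  6: ids {5, 9, 10} → SUM(m.hire_year)=6051
  7: ids {2, 7, 8, 13, 14} → SUM(m.hire_year)=10097
  9: ids {1, 3, 4, 6, 11, 12} → SUM(m.hire_year)=12096

Engineering | 6051 ; HR | 10097 ; Legal | 12096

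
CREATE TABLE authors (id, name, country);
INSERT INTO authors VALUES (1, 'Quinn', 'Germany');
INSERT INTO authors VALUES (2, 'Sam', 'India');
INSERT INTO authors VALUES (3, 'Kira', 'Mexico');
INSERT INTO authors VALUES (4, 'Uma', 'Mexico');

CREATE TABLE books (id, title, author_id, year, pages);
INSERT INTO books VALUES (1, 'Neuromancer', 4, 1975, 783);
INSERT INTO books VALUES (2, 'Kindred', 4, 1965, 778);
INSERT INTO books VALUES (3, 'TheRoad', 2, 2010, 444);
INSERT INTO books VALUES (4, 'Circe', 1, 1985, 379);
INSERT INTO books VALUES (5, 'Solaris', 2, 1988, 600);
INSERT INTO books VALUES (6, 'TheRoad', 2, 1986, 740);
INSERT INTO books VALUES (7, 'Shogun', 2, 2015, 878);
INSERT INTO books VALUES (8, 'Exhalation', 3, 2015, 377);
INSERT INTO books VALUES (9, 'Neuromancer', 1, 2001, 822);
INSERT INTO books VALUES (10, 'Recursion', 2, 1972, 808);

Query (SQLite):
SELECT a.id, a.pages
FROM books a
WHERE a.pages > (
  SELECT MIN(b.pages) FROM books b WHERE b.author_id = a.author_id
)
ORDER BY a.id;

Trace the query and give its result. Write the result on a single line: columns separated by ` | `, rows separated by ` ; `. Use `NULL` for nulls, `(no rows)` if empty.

1 | 783 ; 5 | 600 ; 6 | 740 ; 7 | 878 ; 9 | 822 ; 10 | 808

For each books row a, compute MIN(pages) over rows sharing a.author_id.
Keep row a if a.pages > that per-group MIN.
  author_id=1: MIN(pages) = 379
  author_id=2: MIN(pages) = 444
  author_id=3: MIN(pages) = 377
  author_id=4: MIN(pages) = 778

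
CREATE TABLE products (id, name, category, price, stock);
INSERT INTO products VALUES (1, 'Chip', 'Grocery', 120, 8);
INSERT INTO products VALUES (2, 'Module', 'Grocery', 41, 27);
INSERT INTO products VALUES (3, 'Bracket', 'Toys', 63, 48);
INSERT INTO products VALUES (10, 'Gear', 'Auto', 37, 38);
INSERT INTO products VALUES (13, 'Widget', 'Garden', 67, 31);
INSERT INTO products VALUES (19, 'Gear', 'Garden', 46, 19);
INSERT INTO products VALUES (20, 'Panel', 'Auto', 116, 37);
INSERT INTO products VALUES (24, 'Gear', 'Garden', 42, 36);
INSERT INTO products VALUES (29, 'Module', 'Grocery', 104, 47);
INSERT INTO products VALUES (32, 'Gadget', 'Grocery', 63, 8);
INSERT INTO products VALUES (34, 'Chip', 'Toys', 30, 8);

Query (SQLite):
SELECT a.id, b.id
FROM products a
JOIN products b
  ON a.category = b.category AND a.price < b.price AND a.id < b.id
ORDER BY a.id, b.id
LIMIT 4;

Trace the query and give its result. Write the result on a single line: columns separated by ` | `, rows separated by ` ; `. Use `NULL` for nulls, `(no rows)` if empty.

Pairs (a,b) with same category, a.price < b.price, a.id < b.id.
category groups: Auto:{10,20} Garden:{13,19,24} Grocery:{1,2,29,32} Toys:{3,34}
Ordered by (a.id, b.id); first 4.

2 | 29 ; 2 | 32 ; 10 | 20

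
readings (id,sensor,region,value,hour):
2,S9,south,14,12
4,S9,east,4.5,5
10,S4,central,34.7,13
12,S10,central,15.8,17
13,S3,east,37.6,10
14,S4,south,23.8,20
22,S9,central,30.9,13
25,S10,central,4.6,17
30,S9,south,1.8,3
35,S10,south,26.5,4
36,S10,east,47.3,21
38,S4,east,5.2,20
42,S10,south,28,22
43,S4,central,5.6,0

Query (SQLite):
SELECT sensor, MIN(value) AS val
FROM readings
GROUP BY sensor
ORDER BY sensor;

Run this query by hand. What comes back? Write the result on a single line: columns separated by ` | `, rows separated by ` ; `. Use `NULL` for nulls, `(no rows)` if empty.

S10 | 4.6 ; S3 | 37.6 ; S4 | 5.2 ; S9 | 1.8

Partition readings by sensor; compute MIN(value) within each group.
  S10: ids {12, 25, 35, 36, 42} → MIN(value)=4.6
  S3: ids {13} → MIN(value)=37.6
  S4: ids {10, 14, 38, 43} → MIN(value)=5.2
  S9: ids {2, 4, 22, 30} → MIN(value)=1.8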